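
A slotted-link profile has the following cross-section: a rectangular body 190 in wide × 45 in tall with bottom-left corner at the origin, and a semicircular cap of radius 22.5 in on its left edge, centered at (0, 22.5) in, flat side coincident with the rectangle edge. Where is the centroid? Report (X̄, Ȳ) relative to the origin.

X̄ = 86.10 in, Ȳ = 22.50 in

rectangular body: A = 190 × 45 = 8550.00, centroid at (95.00, 22.50).
semicircular end: A = ½π·22.5² = 795.22, centroid at (-9.55, 22.50).
ΣA = 9345.22 in², ΣAX̄ = 804656.25 in³, ΣAȲ = 210267.35 in³.
X̄ = 804656.25/9345.22 = 86.10 in; Ȳ = 210267.35/9345.22 = 22.50 in.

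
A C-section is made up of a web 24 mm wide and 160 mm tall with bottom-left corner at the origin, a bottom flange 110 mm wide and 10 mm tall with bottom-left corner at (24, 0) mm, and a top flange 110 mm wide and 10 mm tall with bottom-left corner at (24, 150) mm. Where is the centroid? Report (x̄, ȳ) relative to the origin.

x̄ = 36.40 mm, ȳ = 80.00 mm

web: A = 24 × 160 = 3840.00, centroid at (12.00, 80.00).
bottom flange: A = 110 × 10 = 1100.00, centroid at (79.00, 5.00).
top flange: A = 110 × 10 = 1100.00, centroid at (79.00, 155.00).
ΣA = 6040.00 mm²
ΣAx̄ = (3840.00)(12.00) + (1100.00)(79.00) + (1100.00)(79.00) = 219880.00 mm³
ΣAȳ = (3840.00)(80.00) + (1100.00)(5.00) + (1100.00)(155.00) = 483200.00 mm³
x̄ = 219880.00 / 6040.00 = 36.40 mm
ȳ = 483200.00 / 6040.00 = 80.00 mm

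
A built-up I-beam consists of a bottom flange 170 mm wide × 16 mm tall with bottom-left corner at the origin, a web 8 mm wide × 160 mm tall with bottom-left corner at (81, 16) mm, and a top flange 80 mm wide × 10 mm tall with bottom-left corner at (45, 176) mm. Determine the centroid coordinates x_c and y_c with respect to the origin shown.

x_c = 85.00 mm, y_c = 60.30 mm

Part | A | x̄ᵢ | ȳᵢ | A·x̄ᵢ | A·ȳᵢ
bottom flange | 2720.00 | 85.00 | 8.00 | 231200.00 | 21760.00
web | 1280.00 | 85.00 | 96.00 | 108800.00 | 122880.00
top flange | 800.00 | 85.00 | 181.00 | 68000.00 | 144800.00
Σ | 4800.00 |  |  | 408000.00 | 289440.00
x_c = 408000.00 / 4800.00 = 85.00 mm
y_c = 289440.00 / 4800.00 = 60.30 mm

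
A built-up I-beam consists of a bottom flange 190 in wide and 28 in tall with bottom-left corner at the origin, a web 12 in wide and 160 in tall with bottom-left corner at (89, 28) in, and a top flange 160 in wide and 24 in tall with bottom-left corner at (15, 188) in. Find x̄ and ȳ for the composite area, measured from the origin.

x̄ = 95.00 in, ȳ = 94.75 in

bottom flange: A = 190 × 28 = 5320.00, centroid at (95.00, 14.00).
web: A = 12 × 160 = 1920.00, centroid at (95.00, 108.00).
top flange: A = 160 × 24 = 3840.00, centroid at (95.00, 200.00).
ΣA = 11080.00 in², ΣAx̄ = 1052600.00 in³, ΣAȳ = 1049840.00 in³.
x̄ = 1052600.00/11080.00 = 95.00 in; ȳ = 1049840.00/11080.00 = 94.75 in.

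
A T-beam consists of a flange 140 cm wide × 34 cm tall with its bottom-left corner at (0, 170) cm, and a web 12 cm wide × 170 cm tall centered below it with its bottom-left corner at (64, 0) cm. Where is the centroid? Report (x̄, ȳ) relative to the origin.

Part | A | x̄ᵢ | ȳᵢ | A·x̄ᵢ | A·ȳᵢ
web | 2040.00 | 70.00 | 85.00 | 142800.00 | 173400.00
flange | 4760.00 | 70.00 | 187.00 | 333200.00 | 890120.00
Σ | 6800.00 |  |  | 476000.00 | 1063520.00
x̄ = 476000.00 / 6800.00 = 70.00 cm
ȳ = 1063520.00 / 6800.00 = 156.40 cm

x̄ = 70.00 cm, ȳ = 156.40 cm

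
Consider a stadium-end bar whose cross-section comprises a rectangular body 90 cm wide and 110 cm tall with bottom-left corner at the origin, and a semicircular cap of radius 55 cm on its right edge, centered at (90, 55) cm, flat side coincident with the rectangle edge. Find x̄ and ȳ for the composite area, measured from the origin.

x̄ = 67.16 cm, ȳ = 55.00 cm

rectangular body: A = 90 × 110 = 9900.00, centroid at (45.00, 55.00).
semicircular end: A = ½π·55² = 4751.66, centroid at (113.34, 55.00).
ΣA = 14651.66 cm², ΣAx̄ = 984065.97 cm³, ΣAȳ = 805841.24 cm³.
x̄ = 984065.97/14651.66 = 67.16 cm; ȳ = 805841.24/14651.66 = 55.00 cm.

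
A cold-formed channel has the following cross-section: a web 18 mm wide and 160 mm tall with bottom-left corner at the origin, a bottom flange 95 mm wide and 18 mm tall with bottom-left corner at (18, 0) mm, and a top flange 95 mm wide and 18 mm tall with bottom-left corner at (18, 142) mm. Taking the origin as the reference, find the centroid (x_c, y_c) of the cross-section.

Part | A | x̄ᵢ | ȳᵢ | A·x̄ᵢ | A·ȳᵢ
web | 2880.00 | 9.00 | 80.00 | 25920.00 | 230400.00
bottom flange | 1710.00 | 65.50 | 9.00 | 112005.00 | 15390.00
top flange | 1710.00 | 65.50 | 151.00 | 112005.00 | 258210.00
Σ | 6300.00 |  |  | 249930.00 | 504000.00
x_c = 249930.00 / 6300.00 = 39.67 mm
y_c = 504000.00 / 6300.00 = 80.00 mm

x_c = 39.67 mm, y_c = 80.00 mm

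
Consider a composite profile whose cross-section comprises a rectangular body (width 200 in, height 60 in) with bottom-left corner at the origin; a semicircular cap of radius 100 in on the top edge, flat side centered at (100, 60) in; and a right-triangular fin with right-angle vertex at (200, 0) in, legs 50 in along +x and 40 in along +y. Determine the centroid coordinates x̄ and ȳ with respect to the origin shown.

rectangular body: A = 200 × 60 = 12000.00, centroid at (100.00, 30.00).
semicircular top: A = ½π·100² = 15707.96, centroid at (100.00, 102.44).
triangular fin: A = ½·50·40 = 1000.00, centroid at (216.67, 13.33).
ΣA = 28707.96 in², ΣAx̄ = 2987462.99 in³, ΣAȳ = 1982477.80 in³.
x̄ = 2987462.99/28707.96 = 104.06 in; ȳ = 1982477.80/28707.96 = 69.06 in.

x̄ = 104.06 in, ȳ = 69.06 in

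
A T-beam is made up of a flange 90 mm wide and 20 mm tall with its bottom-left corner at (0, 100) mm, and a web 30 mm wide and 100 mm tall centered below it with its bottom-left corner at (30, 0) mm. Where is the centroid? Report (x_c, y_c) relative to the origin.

web: A = 30 × 100 = 3000.00, centroid at (45.00, 50.00).
flange: A = 90 × 20 = 1800.00, centroid at (45.00, 110.00).
ΣA = 4800.00 mm², ΣAx_c = 216000.00 mm³, ΣAy_c = 348000.00 mm³.
x_c = 216000.00/4800.00 = 45.00 mm; y_c = 348000.00/4800.00 = 72.50 mm.

x_c = 45.00 mm, y_c = 72.50 mm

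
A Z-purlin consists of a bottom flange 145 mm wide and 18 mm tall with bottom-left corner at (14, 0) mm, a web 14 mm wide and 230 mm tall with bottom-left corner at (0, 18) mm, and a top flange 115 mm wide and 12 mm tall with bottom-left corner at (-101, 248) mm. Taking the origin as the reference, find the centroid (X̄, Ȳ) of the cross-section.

Part | A | x̄ᵢ | ȳᵢ | A·x̄ᵢ | A·ȳᵢ
bottom flange | 2610.00 | 86.50 | 9.00 | 225765.00 | 23490.00
web | 3220.00 | 7.00 | 133.00 | 22540.00 | 428260.00
top flange | 1380.00 | -43.50 | 254.00 | -60030.00 | 350520.00
Σ | 7210.00 |  |  | 188275.00 | 802270.00
X̄ = 188275.00 / 7210.00 = 26.11 mm
Ȳ = 802270.00 / 7210.00 = 111.27 mm

X̄ = 26.11 mm, Ȳ = 111.27 mm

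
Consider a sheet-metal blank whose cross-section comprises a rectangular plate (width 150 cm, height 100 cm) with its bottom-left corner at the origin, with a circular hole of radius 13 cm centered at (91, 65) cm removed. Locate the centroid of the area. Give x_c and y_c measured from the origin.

Part | A | x̄ᵢ | ȳᵢ | A·x̄ᵢ | A·ȳᵢ
plate | 15000.00 | 75.00 | 50.00 | 1125000.00 | 750000.00
hole | -530.93 | 91.00 | 65.00 | -48314.55 | -34510.40
Σ | 14469.07 |  |  | 1076685.45 | 715489.60
x_c = 1076685.45 / 14469.07 = 74.41 cm
y_c = 715489.60 / 14469.07 = 49.45 cm

x_c = 74.41 cm, y_c = 49.45 cm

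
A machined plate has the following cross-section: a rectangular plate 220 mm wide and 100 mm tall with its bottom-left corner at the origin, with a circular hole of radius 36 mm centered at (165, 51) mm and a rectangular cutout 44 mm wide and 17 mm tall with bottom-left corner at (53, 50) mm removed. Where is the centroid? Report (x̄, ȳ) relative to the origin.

Part | A | x̄ᵢ | ȳᵢ | A·x̄ᵢ | A·ȳᵢ
plate | 22000.00 | 110.00 | 50.00 | 2420000.00 | 1100000.00
hole 1 | -4071.50 | 165.00 | 51.00 | -671798.17 | -207646.71
hole 2 | -748.00 | 75.00 | 58.50 | -56100.00 | -43758.00
Σ | 17180.50 |  |  | 1692101.83 | 848595.29
x̄ = 1692101.83 / 17180.50 = 98.49 mm
ȳ = 848595.29 / 17180.50 = 49.39 mm

x̄ = 98.49 mm, ȳ = 49.39 mm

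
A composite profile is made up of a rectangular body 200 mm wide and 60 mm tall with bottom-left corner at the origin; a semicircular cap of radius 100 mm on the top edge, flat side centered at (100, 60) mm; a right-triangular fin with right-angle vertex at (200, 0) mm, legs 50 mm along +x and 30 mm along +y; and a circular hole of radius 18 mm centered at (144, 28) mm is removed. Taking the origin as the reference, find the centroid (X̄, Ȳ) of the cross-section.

rectangular body: A = 200 × 60 = 12000.00, centroid at (100.00, 30.00).
semicircular top: A = ½π·100² = 15707.96, centroid at (100.00, 102.44).
triangular fin: A = ½·50·30 = 750.00, centroid at (216.67, 10.00).
hole: A = −π·18² = -1017.88, centroid at (144.00, 28.00).
ΣA = 27440.09 mm²
ΣAX̄ = (12000.00)(100.00) + (15707.96)(100.00) + (750.00)(216.67) + (-1017.88)(144.00) = 2786722.18 mm³
ΣAȲ = (12000.00)(30.00) + (15707.96)(102.44) + (750.00)(10.00) + (-1017.88)(28.00) = 1948143.93 mm³
X̄ = 2786722.18 / 27440.09 = 101.56 mm
Ȳ = 1948143.93 / 27440.09 = 71.00 mm

X̄ = 101.56 mm, Ȳ = 71.00 mm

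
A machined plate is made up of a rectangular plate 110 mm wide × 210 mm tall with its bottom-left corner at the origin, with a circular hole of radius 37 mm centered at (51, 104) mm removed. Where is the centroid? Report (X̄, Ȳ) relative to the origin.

X̄ = 55.92 mm, Ȳ = 105.23 mm

Part | A | x̄ᵢ | ȳᵢ | A·x̄ᵢ | A·ȳᵢ
plate | 23100.00 | 55.00 | 105.00 | 1270500.00 | 2425500.00
hole | -4300.84 | 51.00 | 104.00 | -219342.86 | -447287.40
Σ | 18799.16 |  |  | 1051157.14 | 1978212.60
X̄ = 1051157.14 / 18799.16 = 55.92 mm
Ȳ = 1978212.60 / 18799.16 = 105.23 mm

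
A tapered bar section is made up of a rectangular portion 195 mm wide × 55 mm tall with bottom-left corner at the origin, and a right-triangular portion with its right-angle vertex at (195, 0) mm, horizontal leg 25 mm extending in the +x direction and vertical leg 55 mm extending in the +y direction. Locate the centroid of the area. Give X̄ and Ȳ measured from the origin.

Part | A | x̄ᵢ | ȳᵢ | A·x̄ᵢ | A·ȳᵢ
rectangular portion | 10725.00 | 97.50 | 27.50 | 1045687.50 | 294937.50
triangular portion | 687.50 | 203.33 | 18.33 | 139791.67 | 12604.17
Σ | 11412.50 |  |  | 1185479.17 | 307541.67
X̄ = 1185479.17 / 11412.50 = 103.88 mm
Ȳ = 307541.67 / 11412.50 = 26.95 mm

X̄ = 103.88 mm, Ȳ = 26.95 mm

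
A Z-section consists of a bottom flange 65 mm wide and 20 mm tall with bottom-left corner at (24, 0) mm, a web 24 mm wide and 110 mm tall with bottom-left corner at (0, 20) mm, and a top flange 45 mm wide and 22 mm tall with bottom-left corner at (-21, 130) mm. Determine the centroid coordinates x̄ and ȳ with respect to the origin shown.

x̄ = 21.63 mm, ȳ = 71.11 mm

bottom flange: A = 65 × 20 = 1300.00, centroid at (56.50, 10.00).
web: A = 24 × 110 = 2640.00, centroid at (12.00, 75.00).
top flange: A = 45 × 22 = 990.00, centroid at (1.50, 141.00).
ΣA = 4930.00 mm², ΣAx̄ = 106615.00 mm³, ΣAȳ = 350590.00 mm³.
x̄ = 106615.00/4930.00 = 21.63 mm; ȳ = 350590.00/4930.00 = 71.11 mm.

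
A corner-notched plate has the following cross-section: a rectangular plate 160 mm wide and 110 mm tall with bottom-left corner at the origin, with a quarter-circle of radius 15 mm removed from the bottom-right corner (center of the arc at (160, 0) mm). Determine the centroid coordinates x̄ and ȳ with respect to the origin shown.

Part | A | x̄ᵢ | ȳᵢ | A·x̄ᵢ | A·ȳᵢ
plate | 17600.00 | 80.00 | 55.00 | 1408000.00 | 968000.00
removed quarter-circle | -176.71 | 153.63 | 6.37 | -27149.33 | -1125.00
Σ | 17423.29 |  |  | 1380850.67 | 966875.00
x̄ = 1380850.67 / 17423.29 = 79.25 mm
ȳ = 966875.00 / 17423.29 = 55.49 mm

x̄ = 79.25 mm, ȳ = 55.49 mm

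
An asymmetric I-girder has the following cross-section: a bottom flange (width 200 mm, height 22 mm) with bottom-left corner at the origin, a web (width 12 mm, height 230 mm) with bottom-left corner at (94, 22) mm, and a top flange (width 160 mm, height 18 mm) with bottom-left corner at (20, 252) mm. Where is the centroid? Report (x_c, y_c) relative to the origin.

bottom flange: A = 200 × 22 = 4400.00, centroid at (100.00, 11.00).
web: A = 12 × 230 = 2760.00, centroid at (100.00, 137.00).
top flange: A = 160 × 18 = 2880.00, centroid at (100.00, 261.00).
ΣA = 10040.00 mm²
ΣAx_c = (4400.00)(100.00) + (2760.00)(100.00) + (2880.00)(100.00) = 1004000.00 mm³
ΣAy_c = (4400.00)(11.00) + (2760.00)(137.00) + (2880.00)(261.00) = 1178200.00 mm³
x_c = 1004000.00 / 10040.00 = 100.00 mm
y_c = 1178200.00 / 10040.00 = 117.35 mm

x_c = 100.00 mm, y_c = 117.35 mm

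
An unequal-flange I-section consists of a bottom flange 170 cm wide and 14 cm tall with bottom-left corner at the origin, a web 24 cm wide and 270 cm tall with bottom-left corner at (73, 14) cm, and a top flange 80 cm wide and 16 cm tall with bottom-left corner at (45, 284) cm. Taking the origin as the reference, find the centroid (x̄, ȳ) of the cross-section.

x̄ = 85.00 cm, ȳ = 133.72 cm

Part | A | x̄ᵢ | ȳᵢ | A·x̄ᵢ | A·ȳᵢ
bottom flange | 2380.00 | 85.00 | 7.00 | 202300.00 | 16660.00
web | 6480.00 | 85.00 | 149.00 | 550800.00 | 965520.00
top flange | 1280.00 | 85.00 | 292.00 | 108800.00 | 373760.00
Σ | 10140.00 |  |  | 861900.00 | 1355940.00
x̄ = 861900.00 / 10140.00 = 85.00 cm
ȳ = 1355940.00 / 10140.00 = 133.72 cm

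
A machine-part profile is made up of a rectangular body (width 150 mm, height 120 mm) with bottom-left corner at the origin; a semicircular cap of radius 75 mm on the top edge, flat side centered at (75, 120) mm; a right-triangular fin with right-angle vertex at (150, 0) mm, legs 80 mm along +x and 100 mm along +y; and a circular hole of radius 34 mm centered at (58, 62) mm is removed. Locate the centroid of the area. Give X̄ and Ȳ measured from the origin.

Part | A | x̄ᵢ | ȳᵢ | A·x̄ᵢ | A·ȳᵢ
rectangular body | 18000.00 | 75.00 | 60.00 | 1350000.00 | 1080000.00
semicircular top | 8835.73 | 75.00 | 151.83 | 662679.70 | 1341537.52
triangular fin | 4000.00 | 176.67 | 33.33 | 706666.67 | 133333.33
hole | -3631.68 | 58.00 | 62.00 | -210637.50 | -225164.23
Σ | 27204.05 |  |  | 2508708.86 | 2329706.63
X̄ = 2508708.86 / 27204.05 = 92.22 mm
Ȳ = 2329706.63 / 27204.05 = 85.64 mm

X̄ = 92.22 mm, Ȳ = 85.64 mm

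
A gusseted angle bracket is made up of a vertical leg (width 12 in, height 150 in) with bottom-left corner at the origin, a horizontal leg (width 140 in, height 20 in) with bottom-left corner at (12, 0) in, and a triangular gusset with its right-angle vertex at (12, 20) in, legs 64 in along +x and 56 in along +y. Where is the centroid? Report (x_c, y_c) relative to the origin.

x_c = 46.95 in, y_c = 36.34 in

vertical leg: A = 12 × 150 = 1800.00, centroid at (6.00, 75.00).
horizontal leg: A = 140 × 20 = 2800.00, centroid at (82.00, 10.00).
gusset: A = ½·64·56 = 1792.00, centroid at (33.33, 38.67).
ΣA = 6392.00 in²
ΣAx_c = (1800.00)(6.00) + (2800.00)(82.00) + (1792.00)(33.33) = 300133.33 in³
ΣAy_c = (1800.00)(75.00) + (2800.00)(10.00) + (1792.00)(38.67) = 232290.67 in³
x_c = 300133.33 / 6392.00 = 46.95 in
y_c = 232290.67 / 6392.00 = 36.34 in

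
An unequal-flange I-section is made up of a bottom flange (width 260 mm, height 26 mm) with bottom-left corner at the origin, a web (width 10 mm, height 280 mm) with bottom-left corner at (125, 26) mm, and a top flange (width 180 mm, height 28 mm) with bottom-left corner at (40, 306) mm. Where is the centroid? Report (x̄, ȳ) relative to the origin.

x̄ = 130.00 mm, ȳ = 148.32 mm

bottom flange: A = 260 × 26 = 6760.00, centroid at (130.00, 13.00).
web: A = 10 × 280 = 2800.00, centroid at (130.00, 166.00).
top flange: A = 180 × 28 = 5040.00, centroid at (130.00, 320.00).
ΣA = 14600.00 mm², ΣAx̄ = 1898000.00 mm³, ΣAȳ = 2165480.00 mm³.
x̄ = 1898000.00/14600.00 = 130.00 mm; ȳ = 2165480.00/14600.00 = 148.32 mm.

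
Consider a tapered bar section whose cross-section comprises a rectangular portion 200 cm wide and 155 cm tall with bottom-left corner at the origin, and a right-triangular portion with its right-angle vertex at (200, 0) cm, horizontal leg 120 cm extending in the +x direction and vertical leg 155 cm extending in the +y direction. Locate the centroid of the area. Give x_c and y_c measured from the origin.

rectangular portion: A = 200 × 155 = 31000.00, centroid at (100.00, 77.50).
triangular portion: A = ½·120·155 = 9300.00, centroid at (240.00, 51.67).
ΣA = 40300.00 cm²
ΣAx_c = (31000.00)(100.00) + (9300.00)(240.00) = 5332000.00 cm³
ΣAy_c = (31000.00)(77.50) + (9300.00)(51.67) = 2883000.00 cm³
x_c = 5332000.00 / 40300.00 = 132.31 cm
y_c = 2883000.00 / 40300.00 = 71.54 cm

x_c = 132.31 cm, y_c = 71.54 cm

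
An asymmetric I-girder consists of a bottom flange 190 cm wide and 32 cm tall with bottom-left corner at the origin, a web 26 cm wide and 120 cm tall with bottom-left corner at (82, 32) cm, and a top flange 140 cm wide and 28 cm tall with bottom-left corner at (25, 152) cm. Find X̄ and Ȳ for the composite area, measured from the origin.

bottom flange: A = 190 × 32 = 6080.00, centroid at (95.00, 16.00).
web: A = 26 × 120 = 3120.00, centroid at (95.00, 92.00).
top flange: A = 140 × 28 = 3920.00, centroid at (95.00, 166.00).
ΣA = 13120.00 cm²
ΣAX̄ = (6080.00)(95.00) + (3120.00)(95.00) + (3920.00)(95.00) = 1246400.00 cm³
ΣAȲ = (6080.00)(16.00) + (3120.00)(92.00) + (3920.00)(166.00) = 1035040.00 cm³
X̄ = 1246400.00 / 13120.00 = 95.00 cm
Ȳ = 1035040.00 / 13120.00 = 78.89 cm

X̄ = 95.00 cm, Ȳ = 78.89 cm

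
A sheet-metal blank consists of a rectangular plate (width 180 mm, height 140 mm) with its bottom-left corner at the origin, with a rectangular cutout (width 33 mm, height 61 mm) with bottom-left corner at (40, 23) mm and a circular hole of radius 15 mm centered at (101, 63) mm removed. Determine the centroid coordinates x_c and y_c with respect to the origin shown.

x_c = 92.65 mm, y_c = 71.70 mm

Part | A | x̄ᵢ | ȳᵢ | A·x̄ᵢ | A·ȳᵢ
plate | 25200.00 | 90.00 | 70.00 | 2268000.00 | 1764000.00
hole 1 | -2013.00 | 56.50 | 53.50 | -113734.50 | -107695.50
hole 2 | -706.86 | 101.00 | 63.00 | -71392.69 | -44532.08
Σ | 22480.14 |  |  | 2082872.81 | 1611772.42
x_c = 2082872.81 / 22480.14 = 92.65 mm
y_c = 1611772.42 / 22480.14 = 71.70 mm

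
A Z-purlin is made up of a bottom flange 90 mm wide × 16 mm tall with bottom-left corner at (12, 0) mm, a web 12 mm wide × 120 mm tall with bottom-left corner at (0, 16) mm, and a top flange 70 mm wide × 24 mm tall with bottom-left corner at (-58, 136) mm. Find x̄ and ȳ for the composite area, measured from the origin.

x̄ = 11.42 mm, ȳ = 81.05 mm

bottom flange: A = 90 × 16 = 1440.00, centroid at (57.00, 8.00).
web: A = 12 × 120 = 1440.00, centroid at (6.00, 76.00).
top flange: A = 70 × 24 = 1680.00, centroid at (-23.00, 148.00).
ΣA = 4560.00 mm²
ΣAx̄ = (1440.00)(57.00) + (1440.00)(6.00) + (1680.00)(-23.00) = 52080.00 mm³
ΣAȳ = (1440.00)(8.00) + (1440.00)(76.00) + (1680.00)(148.00) = 369600.00 mm³
x̄ = 52080.00 / 4560.00 = 11.42 mm
ȳ = 369600.00 / 4560.00 = 81.05 mm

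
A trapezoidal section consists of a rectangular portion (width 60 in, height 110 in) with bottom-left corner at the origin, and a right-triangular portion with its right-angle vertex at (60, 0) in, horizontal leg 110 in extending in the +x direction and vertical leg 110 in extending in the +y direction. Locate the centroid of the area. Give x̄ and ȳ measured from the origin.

rectangular portion: A = 60 × 110 = 6600.00, centroid at (30.00, 55.00).
triangular portion: A = ½·110·110 = 6050.00, centroid at (96.67, 36.67).
ΣA = 12650.00 in², ΣAx̄ = 782833.33 in³, ΣAȳ = 584833.33 in³.
x̄ = 782833.33/12650.00 = 61.88 in; ȳ = 584833.33/12650.00 = 46.23 in.

x̄ = 61.88 in, ȳ = 46.23 in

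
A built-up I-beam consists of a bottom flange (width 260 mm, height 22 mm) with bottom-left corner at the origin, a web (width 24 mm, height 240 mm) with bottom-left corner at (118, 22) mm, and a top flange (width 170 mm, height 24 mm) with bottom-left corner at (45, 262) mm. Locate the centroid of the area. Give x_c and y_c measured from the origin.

x_c = 130.00 mm, y_c = 128.46 mm

Part | A | x̄ᵢ | ȳᵢ | A·x̄ᵢ | A·ȳᵢ
bottom flange | 5720.00 | 130.00 | 11.00 | 743600.00 | 62920.00
web | 5760.00 | 130.00 | 142.00 | 748800.00 | 817920.00
top flange | 4080.00 | 130.00 | 274.00 | 530400.00 | 1117920.00
Σ | 15560.00 |  |  | 2022800.00 | 1998760.00
x_c = 2022800.00 / 15560.00 = 130.00 mm
y_c = 1998760.00 / 15560.00 = 128.46 mm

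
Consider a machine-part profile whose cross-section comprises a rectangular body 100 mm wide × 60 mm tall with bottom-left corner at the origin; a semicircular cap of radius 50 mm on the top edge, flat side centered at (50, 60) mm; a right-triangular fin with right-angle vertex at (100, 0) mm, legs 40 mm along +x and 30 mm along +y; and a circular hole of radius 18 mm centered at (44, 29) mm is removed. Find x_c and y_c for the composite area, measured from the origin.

rectangular body: A = 100 × 60 = 6000.00, centroid at (50.00, 30.00).
semicircular top: A = ½π·50² = 3926.99, centroid at (50.00, 81.22).
triangular fin: A = ½·40·30 = 600.00, centroid at (113.33, 10.00).
hole: A = −π·18² = -1017.88, centroid at (44.00, 29.00).
ΣA = 9509.11 mm²
ΣAx_c = (6000.00)(50.00) + (3926.99)(50.00) + (600.00)(113.33) + (-1017.88)(44.00) = 519563.00 mm³
ΣAy_c = (6000.00)(30.00) + (3926.99)(81.22) + (600.00)(10.00) + (-1017.88)(29.00) = 475434.38 mm³
x_c = 519563.00 / 9509.11 = 54.64 mm
y_c = 475434.38 / 9509.11 = 50.00 mm

x_c = 54.64 mm, y_c = 50.00 mm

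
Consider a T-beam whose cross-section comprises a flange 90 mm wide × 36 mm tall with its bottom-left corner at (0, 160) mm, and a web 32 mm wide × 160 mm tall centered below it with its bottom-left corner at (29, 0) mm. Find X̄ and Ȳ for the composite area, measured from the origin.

X̄ = 45.00 mm, Ȳ = 117.98 mm

web: A = 32 × 160 = 5120.00, centroid at (45.00, 80.00).
flange: A = 90 × 36 = 3240.00, centroid at (45.00, 178.00).
ΣA = 8360.00 mm², ΣAX̄ = 376200.00 mm³, ΣAȲ = 986320.00 mm³.
X̄ = 376200.00/8360.00 = 45.00 mm; Ȳ = 986320.00/8360.00 = 117.98 mm.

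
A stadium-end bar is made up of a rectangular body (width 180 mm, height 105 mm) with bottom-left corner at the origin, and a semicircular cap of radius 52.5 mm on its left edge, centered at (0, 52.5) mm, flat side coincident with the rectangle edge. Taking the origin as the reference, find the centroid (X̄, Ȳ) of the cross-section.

rectangular body: A = 180 × 105 = 18900.00, centroid at (90.00, 52.50).
semicircular end: A = ½π·52.5² = 4329.51, centroid at (-22.28, 52.50).
ΣA = 23229.51 mm², ΣAX̄ = 1604531.25 mm³, ΣAȲ = 1219549.14 mm³.
X̄ = 1604531.25/23229.51 = 69.07 mm; Ȳ = 1219549.14/23229.51 = 52.50 mm.

X̄ = 69.07 mm, Ȳ = 52.50 mm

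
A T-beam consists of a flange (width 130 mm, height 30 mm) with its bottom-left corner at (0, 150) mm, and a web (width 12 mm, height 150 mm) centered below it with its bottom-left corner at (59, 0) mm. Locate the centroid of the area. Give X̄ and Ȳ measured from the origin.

Part | A | x̄ᵢ | ȳᵢ | A·x̄ᵢ | A·ȳᵢ
web | 1800.00 | 65.00 | 75.00 | 117000.00 | 135000.00
flange | 3900.00 | 65.00 | 165.00 | 253500.00 | 643500.00
Σ | 5700.00 |  |  | 370500.00 | 778500.00
X̄ = 370500.00 / 5700.00 = 65.00 mm
Ȳ = 778500.00 / 5700.00 = 136.58 mm

X̄ = 65.00 mm, Ȳ = 136.58 mm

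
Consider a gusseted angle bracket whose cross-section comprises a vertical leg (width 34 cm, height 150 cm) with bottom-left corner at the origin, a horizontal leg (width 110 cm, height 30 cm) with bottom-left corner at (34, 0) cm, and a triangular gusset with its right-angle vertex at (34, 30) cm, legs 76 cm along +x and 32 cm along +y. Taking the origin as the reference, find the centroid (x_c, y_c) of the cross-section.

Part | A | x̄ᵢ | ȳᵢ | A·x̄ᵢ | A·ȳᵢ
vertical leg | 5100.00 | 17.00 | 75.00 | 86700.00 | 382500.00
horizontal leg | 3300.00 | 89.00 | 15.00 | 293700.00 | 49500.00
gusset | 1216.00 | 59.33 | 40.67 | 72149.33 | 49450.67
Σ | 9616.00 |  |  | 452549.33 | 481450.67
x_c = 452549.33 / 9616.00 = 47.06 cm
y_c = 481450.67 / 9616.00 = 50.07 cm

x_c = 47.06 cm, y_c = 50.07 cm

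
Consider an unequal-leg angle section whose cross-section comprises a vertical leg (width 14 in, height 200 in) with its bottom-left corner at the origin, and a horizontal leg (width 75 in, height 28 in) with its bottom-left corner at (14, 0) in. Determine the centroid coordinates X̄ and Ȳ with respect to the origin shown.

X̄ = 26.07 in, Ȳ = 63.14 in

Part | A | x̄ᵢ | ȳᵢ | A·x̄ᵢ | A·ȳᵢ
vertical leg | 2800.00 | 7.00 | 100.00 | 19600.00 | 280000.00
horizontal leg | 2100.00 | 51.50 | 14.00 | 108150.00 | 29400.00
Σ | 4900.00 |  |  | 127750.00 | 309400.00
X̄ = 127750.00 / 4900.00 = 26.07 in
Ȳ = 309400.00 / 4900.00 = 63.14 in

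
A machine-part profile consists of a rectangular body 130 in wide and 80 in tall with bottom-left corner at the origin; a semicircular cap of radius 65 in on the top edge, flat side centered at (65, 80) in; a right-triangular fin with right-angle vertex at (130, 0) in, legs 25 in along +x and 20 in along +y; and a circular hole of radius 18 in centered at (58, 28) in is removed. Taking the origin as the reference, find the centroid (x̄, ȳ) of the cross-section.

rectangular body: A = 130 × 80 = 10400.00, centroid at (65.00, 40.00).
semicircular top: A = ½π·65² = 6636.61, centroid at (65.00, 107.59).
triangular fin: A = ½·25·20 = 250.00, centroid at (138.33, 6.67).
hole: A = −π·18² = -1017.88, centroid at (58.00, 28.00).
ΣA = 16268.74 in²
ΣAx̄ = (10400.00)(65.00) + (6636.61)(65.00) + (250.00)(138.33) + (-1017.88)(58.00) = 1082926.47 in³
ΣAȳ = (10400.00)(40.00) + (6636.61)(107.59) + (250.00)(6.67) + (-1017.88)(28.00) = 1103178.63 in³
x̄ = 1082926.47 / 16268.74 = 66.56 in
ȳ = 1103178.63 / 16268.74 = 67.81 in

x̄ = 66.56 in, ȳ = 67.81 in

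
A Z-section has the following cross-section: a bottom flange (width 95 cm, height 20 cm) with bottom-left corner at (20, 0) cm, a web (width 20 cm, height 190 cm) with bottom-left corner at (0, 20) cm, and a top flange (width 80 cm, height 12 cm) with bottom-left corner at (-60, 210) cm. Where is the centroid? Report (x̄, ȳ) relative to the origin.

x̄ = 22.08 cm, ȳ = 99.60 cm

bottom flange: A = 95 × 20 = 1900.00, centroid at (67.50, 10.00).
web: A = 20 × 190 = 3800.00, centroid at (10.00, 115.00).
top flange: A = 80 × 12 = 960.00, centroid at (-20.00, 216.00).
ΣA = 6660.00 cm²
ΣAx̄ = (1900.00)(67.50) + (3800.00)(10.00) + (960.00)(-20.00) = 147050.00 cm³
ΣAȳ = (1900.00)(10.00) + (3800.00)(115.00) + (960.00)(216.00) = 663360.00 cm³
x̄ = 147050.00 / 6660.00 = 22.08 cm
ȳ = 663360.00 / 6660.00 = 99.60 cm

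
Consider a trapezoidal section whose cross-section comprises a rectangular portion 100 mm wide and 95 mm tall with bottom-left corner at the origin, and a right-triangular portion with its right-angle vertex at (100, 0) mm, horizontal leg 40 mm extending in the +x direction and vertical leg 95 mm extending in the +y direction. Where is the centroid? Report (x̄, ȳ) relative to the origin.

x̄ = 60.56 mm, ȳ = 44.86 mm

rectangular portion: A = 100 × 95 = 9500.00, centroid at (50.00, 47.50).
triangular portion: A = ½·40·95 = 1900.00, centroid at (113.33, 31.67).
ΣA = 11400.00 mm²
ΣAx̄ = (9500.00)(50.00) + (1900.00)(113.33) = 690333.33 mm³
ΣAȳ = (9500.00)(47.50) + (1900.00)(31.67) = 511416.67 mm³
x̄ = 690333.33 / 11400.00 = 60.56 mm
ȳ = 511416.67 / 11400.00 = 44.86 mm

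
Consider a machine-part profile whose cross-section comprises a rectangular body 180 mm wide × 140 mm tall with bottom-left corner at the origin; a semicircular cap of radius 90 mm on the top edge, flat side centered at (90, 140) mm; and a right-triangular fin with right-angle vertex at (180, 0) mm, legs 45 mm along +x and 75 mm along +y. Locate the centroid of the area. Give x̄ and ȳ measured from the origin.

x̄ = 94.47 mm, ȳ = 102.84 mm

rectangular body: A = 180 × 140 = 25200.00, centroid at (90.00, 70.00).
semicircular top: A = ½π·90² = 12723.45, centroid at (90.00, 178.20).
triangular fin: A = ½·45·75 = 1687.50, centroid at (195.00, 25.00).
ΣA = 39610.95 mm², ΣAx̄ = 3742173.02 mm³, ΣAȳ = 4073470.53 mm³.
x̄ = 3742173.02/39610.95 = 94.47 mm; ȳ = 4073470.53/39610.95 = 102.84 mm.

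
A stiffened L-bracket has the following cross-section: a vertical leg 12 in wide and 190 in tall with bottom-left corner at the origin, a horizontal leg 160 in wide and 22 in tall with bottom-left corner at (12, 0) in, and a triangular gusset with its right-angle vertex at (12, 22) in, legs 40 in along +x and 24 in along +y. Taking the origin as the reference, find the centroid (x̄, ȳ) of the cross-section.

x̄ = 55.68 in, ȳ = 42.95 in

Part | A | x̄ᵢ | ȳᵢ | A·x̄ᵢ | A·ȳᵢ
vertical leg | 2280.00 | 6.00 | 95.00 | 13680.00 | 216600.00
horizontal leg | 3520.00 | 92.00 | 11.00 | 323840.00 | 38720.00
gusset | 480.00 | 25.33 | 30.00 | 12160.00 | 14400.00
Σ | 6280.00 |  |  | 349680.00 | 269720.00
x̄ = 349680.00 / 6280.00 = 55.68 in
ȳ = 269720.00 / 6280.00 = 42.95 in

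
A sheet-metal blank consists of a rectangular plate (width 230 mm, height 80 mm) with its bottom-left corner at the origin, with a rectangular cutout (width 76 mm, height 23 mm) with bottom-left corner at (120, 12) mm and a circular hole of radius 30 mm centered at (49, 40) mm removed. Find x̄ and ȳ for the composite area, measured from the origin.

x̄ = 123.06 mm, ȳ = 42.09 mm

plate: A = 230 × 80 = 18400.00, centroid at (115.00, 40.00).
hole 1: A = −(76 × 23) = -1748.00, centroid at (158.00, 23.50).
hole 2: A = −π·30² = -2827.43, centroid at (49.00, 40.00).
ΣA = 13824.57 mm², ΣAx̄ = 1701271.76 mm³, ΣAȳ = 581824.66 mm³.
x̄ = 1701271.76/13824.57 = 123.06 mm; ȳ = 581824.66/13824.57 = 42.09 mm.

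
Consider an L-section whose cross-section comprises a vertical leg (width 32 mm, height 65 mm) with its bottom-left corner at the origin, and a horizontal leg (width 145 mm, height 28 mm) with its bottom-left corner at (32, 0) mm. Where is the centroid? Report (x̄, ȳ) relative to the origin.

Part | A | x̄ᵢ | ȳᵢ | A·x̄ᵢ | A·ȳᵢ
vertical leg | 2080.00 | 16.00 | 32.50 | 33280.00 | 67600.00
horizontal leg | 4060.00 | 104.50 | 14.00 | 424270.00 | 56840.00
Σ | 6140.00 |  |  | 457550.00 | 124440.00
x̄ = 457550.00 / 6140.00 = 74.52 mm
ȳ = 124440.00 / 6140.00 = 20.27 mm

x̄ = 74.52 mm, ȳ = 20.27 mm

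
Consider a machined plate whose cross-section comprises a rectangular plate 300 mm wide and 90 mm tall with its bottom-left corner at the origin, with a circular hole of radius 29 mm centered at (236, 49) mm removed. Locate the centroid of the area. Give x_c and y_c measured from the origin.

x_c = 140.67 mm, y_c = 44.57 mm

Part | A | x̄ᵢ | ȳᵢ | A·x̄ᵢ | A·ȳᵢ
plate | 27000.00 | 150.00 | 45.00 | 4050000.00 | 1215000.00
hole | -2642.08 | 236.00 | 49.00 | -623530.74 | -129461.89
Σ | 24357.92 |  |  | 3426469.26 | 1085538.11
x_c = 3426469.26 / 24357.92 = 140.67 mm
y_c = 1085538.11 / 24357.92 = 44.57 mm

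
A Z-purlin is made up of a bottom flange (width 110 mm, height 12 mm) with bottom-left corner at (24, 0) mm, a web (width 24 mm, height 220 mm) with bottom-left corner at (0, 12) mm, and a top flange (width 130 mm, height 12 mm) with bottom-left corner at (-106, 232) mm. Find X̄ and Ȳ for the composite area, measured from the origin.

Part | A | x̄ᵢ | ȳᵢ | A·x̄ᵢ | A·ȳᵢ
bottom flange | 1320.00 | 79.00 | 6.00 | 104280.00 | 7920.00
web | 5280.00 | 12.00 | 122.00 | 63360.00 | 644160.00
top flange | 1560.00 | -41.00 | 238.00 | -63960.00 | 371280.00
Σ | 8160.00 |  |  | 103680.00 | 1023360.00
X̄ = 103680.00 / 8160.00 = 12.71 mm
Ȳ = 1023360.00 / 8160.00 = 125.41 mm

X̄ = 12.71 mm, Ȳ = 125.41 mm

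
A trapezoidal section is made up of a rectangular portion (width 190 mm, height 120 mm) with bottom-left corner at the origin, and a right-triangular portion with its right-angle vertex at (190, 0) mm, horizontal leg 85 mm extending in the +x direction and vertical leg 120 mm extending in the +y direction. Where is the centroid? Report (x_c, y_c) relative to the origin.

x_c = 117.54 mm, y_c = 56.34 mm

Part | A | x̄ᵢ | ȳᵢ | A·x̄ᵢ | A·ȳᵢ
rectangular portion | 22800.00 | 95.00 | 60.00 | 2166000.00 | 1368000.00
triangular portion | 5100.00 | 218.33 | 40.00 | 1113500.00 | 204000.00
Σ | 27900.00 |  |  | 3279500.00 | 1572000.00
x_c = 3279500.00 / 27900.00 = 117.54 mm
y_c = 1572000.00 / 27900.00 = 56.34 mm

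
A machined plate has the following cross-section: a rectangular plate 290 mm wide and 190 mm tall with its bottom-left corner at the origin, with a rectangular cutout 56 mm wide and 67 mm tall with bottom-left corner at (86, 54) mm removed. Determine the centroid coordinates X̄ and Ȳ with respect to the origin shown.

X̄ = 147.27 mm, Ȳ = 95.55 mm

plate: A = 290 × 190 = 55100.00, centroid at (145.00, 95.00).
hole: A = −(56 × 67) = -3752.00, centroid at (114.00, 87.50).
ΣA = 51348.00 mm²
ΣAX̄ = (55100.00)(145.00) + (-3752.00)(114.00) = 7561772.00 mm³
ΣAȲ = (55100.00)(95.00) + (-3752.00)(87.50) = 4906200.00 mm³
X̄ = 7561772.00 / 51348.00 = 147.27 mm
Ȳ = 4906200.00 / 51348.00 = 95.55 mm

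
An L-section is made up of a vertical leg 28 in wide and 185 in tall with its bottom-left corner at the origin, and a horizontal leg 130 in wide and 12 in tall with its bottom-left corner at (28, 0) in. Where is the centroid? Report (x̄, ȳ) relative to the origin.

x̄ = 32.28 in, ȳ = 72.48 in

vertical leg: A = 28 × 185 = 5180.00, centroid at (14.00, 92.50).
horizontal leg: A = 130 × 12 = 1560.00, centroid at (93.00, 6.00).
ΣA = 6740.00 in², ΣAx̄ = 217600.00 in³, ΣAȳ = 488510.00 in³.
x̄ = 217600.00/6740.00 = 32.28 in; ȳ = 488510.00/6740.00 = 72.48 in.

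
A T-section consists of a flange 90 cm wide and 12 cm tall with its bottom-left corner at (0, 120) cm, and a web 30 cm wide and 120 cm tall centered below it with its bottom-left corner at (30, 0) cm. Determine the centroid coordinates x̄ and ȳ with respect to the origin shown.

web: A = 30 × 120 = 3600.00, centroid at (45.00, 60.00).
flange: A = 90 × 12 = 1080.00, centroid at (45.00, 126.00).
ΣA = 4680.00 cm², ΣAx̄ = 210600.00 cm³, ΣAȳ = 352080.00 cm³.
x̄ = 210600.00/4680.00 = 45.00 cm; ȳ = 352080.00/4680.00 = 75.23 cm.

x̄ = 45.00 cm, ȳ = 75.23 cm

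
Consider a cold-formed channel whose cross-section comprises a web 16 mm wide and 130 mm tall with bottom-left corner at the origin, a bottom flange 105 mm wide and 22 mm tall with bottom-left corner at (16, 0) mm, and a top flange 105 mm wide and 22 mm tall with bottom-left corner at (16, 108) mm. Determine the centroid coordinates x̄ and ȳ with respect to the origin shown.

x̄ = 49.72 mm, ȳ = 65.00 mm

web: A = 16 × 130 = 2080.00, centroid at (8.00, 65.00).
bottom flange: A = 105 × 22 = 2310.00, centroid at (68.50, 11.00).
top flange: A = 105 × 22 = 2310.00, centroid at (68.50, 119.00).
ΣA = 6700.00 mm²
ΣAx̄ = (2080.00)(8.00) + (2310.00)(68.50) + (2310.00)(68.50) = 333110.00 mm³
ΣAȳ = (2080.00)(65.00) + (2310.00)(11.00) + (2310.00)(119.00) = 435500.00 mm³
x̄ = 333110.00 / 6700.00 = 49.72 mm
ȳ = 435500.00 / 6700.00 = 65.00 mm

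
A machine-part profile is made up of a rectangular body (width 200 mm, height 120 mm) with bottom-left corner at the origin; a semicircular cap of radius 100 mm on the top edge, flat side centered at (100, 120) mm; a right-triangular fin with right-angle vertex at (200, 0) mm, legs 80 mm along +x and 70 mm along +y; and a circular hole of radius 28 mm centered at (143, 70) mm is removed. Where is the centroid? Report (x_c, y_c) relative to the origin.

rectangular body: A = 200 × 120 = 24000.00, centroid at (100.00, 60.00).
semicircular top: A = ½π·100² = 15707.96, centroid at (100.00, 162.44).
triangular fin: A = ½·80·70 = 2800.00, centroid at (226.67, 23.33).
hole: A = −π·28² = -2463.01, centroid at (143.00, 70.00).
ΣA = 40044.95 mm², ΣAx_c = 4253252.76 mm³, ΣAy_c = 3884544.99 mm³.
x_c = 4253252.76/40044.95 = 106.21 mm; y_c = 3884544.99/40044.95 = 97.00 mm.

x_c = 106.21 mm, y_c = 97.00 mm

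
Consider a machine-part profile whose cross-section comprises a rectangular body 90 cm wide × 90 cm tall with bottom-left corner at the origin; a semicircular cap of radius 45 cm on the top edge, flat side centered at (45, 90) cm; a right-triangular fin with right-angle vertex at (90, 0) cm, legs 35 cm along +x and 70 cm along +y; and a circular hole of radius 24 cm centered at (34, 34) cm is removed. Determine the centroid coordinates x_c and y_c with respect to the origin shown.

x_c = 53.35 cm, y_c = 63.44 cm

rectangular body: A = 90 × 90 = 8100.00, centroid at (45.00, 45.00).
semicircular top: A = ½π·45² = 3180.86, centroid at (45.00, 109.10).
triangular fin: A = ½·35·70 = 1225.00, centroid at (101.67, 23.33).
hole: A = −π·24² = -1809.56, centroid at (34.00, 34.00).
ΣA = 10696.31 cm², ΣAx_c = 570655.53 cm³, ΣAy_c = 678586.01 cm³.
x_c = 570655.53/10696.31 = 53.35 cm; y_c = 678586.01/10696.31 = 63.44 cm.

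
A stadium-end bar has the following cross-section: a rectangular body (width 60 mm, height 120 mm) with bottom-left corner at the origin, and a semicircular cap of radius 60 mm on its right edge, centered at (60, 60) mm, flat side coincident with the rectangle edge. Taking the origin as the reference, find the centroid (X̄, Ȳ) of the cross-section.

rectangular body: A = 60 × 120 = 7200.00, centroid at (30.00, 60.00).
semicircular end: A = ½π·60² = 5654.87, centroid at (85.46, 60.00).
ΣA = 12854.87 mm², ΣAX̄ = 699292.01 mm³, ΣAȲ = 771292.01 mm³.
X̄ = 699292.01/12854.87 = 54.40 mm; Ȳ = 771292.01/12854.87 = 60.00 mm.

X̄ = 54.40 mm, Ȳ = 60.00 mm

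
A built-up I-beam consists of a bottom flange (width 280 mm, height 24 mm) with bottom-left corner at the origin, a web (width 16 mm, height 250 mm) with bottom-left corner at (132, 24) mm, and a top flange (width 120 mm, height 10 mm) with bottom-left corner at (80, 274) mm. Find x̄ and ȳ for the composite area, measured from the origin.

Part | A | x̄ᵢ | ȳᵢ | A·x̄ᵢ | A·ȳᵢ
bottom flange | 6720.00 | 140.00 | 12.00 | 940800.00 | 80640.00
web | 4000.00 | 140.00 | 149.00 | 560000.00 | 596000.00
top flange | 1200.00 | 140.00 | 279.00 | 168000.00 | 334800.00
Σ | 11920.00 |  |  | 1668800.00 | 1011440.00
x̄ = 1668800.00 / 11920.00 = 140.00 mm
ȳ = 1011440.00 / 11920.00 = 84.85 mm

x̄ = 140.00 mm, ȳ = 84.85 mm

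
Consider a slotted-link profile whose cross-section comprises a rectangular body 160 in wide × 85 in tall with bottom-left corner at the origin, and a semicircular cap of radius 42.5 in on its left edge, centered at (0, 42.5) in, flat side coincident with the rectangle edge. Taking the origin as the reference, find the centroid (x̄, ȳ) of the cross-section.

x̄ = 63.08 in, ȳ = 42.50 in

Part | A | x̄ᵢ | ȳᵢ | A·x̄ᵢ | A·ȳᵢ
rectangular body | 13600.00 | 80.00 | 42.50 | 1088000.00 | 578000.00
semicircular end | 2837.25 | -18.04 | 42.50 | -51177.08 | 120583.16
Σ | 16437.25 |  |  | 1036822.92 | 698583.16
x̄ = 1036822.92 / 16437.25 = 63.08 in
ȳ = 698583.16 / 16437.25 = 42.50 in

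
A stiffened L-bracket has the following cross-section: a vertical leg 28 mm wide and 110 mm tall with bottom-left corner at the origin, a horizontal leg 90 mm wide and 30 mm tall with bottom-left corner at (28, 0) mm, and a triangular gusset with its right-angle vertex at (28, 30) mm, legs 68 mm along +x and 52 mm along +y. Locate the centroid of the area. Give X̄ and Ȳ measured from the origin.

vertical leg: A = 28 × 110 = 3080.00, centroid at (14.00, 55.00).
horizontal leg: A = 90 × 30 = 2700.00, centroid at (73.00, 15.00).
gusset: A = ½·68·52 = 1768.00, centroid at (50.67, 47.33).
ΣA = 7548.00 mm², ΣAX̄ = 329798.67 mm³, ΣAȲ = 293585.33 mm³.
X̄ = 329798.67/7548.00 = 43.69 mm; Ȳ = 293585.33/7548.00 = 38.90 mm.

X̄ = 43.69 mm, Ȳ = 38.90 mm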